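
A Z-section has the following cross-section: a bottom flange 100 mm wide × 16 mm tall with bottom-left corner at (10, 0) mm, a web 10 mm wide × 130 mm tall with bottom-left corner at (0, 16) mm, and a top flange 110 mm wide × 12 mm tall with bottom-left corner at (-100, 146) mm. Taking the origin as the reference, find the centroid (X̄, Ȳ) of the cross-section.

X̄ = 10.21 mm, Ȳ = 75.53 mm

Part | A | x̄ᵢ | ȳᵢ | A·x̄ᵢ | A·ȳᵢ
bottom flange | 1600.00 | 60.00 | 8.00 | 96000.00 | 12800.00
web | 1300.00 | 5.00 | 81.00 | 6500.00 | 105300.00
top flange | 1320.00 | -45.00 | 152.00 | -59400.00 | 200640.00
Σ | 4220.00 |  |  | 43100.00 | 318740.00
X̄ = 43100.00 / 4220.00 = 10.21 mm
Ȳ = 318740.00 / 4220.00 = 75.53 mm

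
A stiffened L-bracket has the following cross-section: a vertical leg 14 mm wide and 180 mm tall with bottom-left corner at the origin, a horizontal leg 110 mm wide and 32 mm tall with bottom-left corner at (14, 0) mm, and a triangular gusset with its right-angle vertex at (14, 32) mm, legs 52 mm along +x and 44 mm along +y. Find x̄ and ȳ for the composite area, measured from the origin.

vertical leg: A = 14 × 180 = 2520.00, centroid at (7.00, 90.00).
horizontal leg: A = 110 × 32 = 3520.00, centroid at (69.00, 16.00).
gusset: A = ½·52·44 = 1144.00, centroid at (31.33, 46.67).
ΣA = 7184.00 mm², ΣAx̄ = 296365.33 mm³, ΣAȳ = 336506.67 mm³.
x̄ = 296365.33/7184.00 = 41.25 mm; ȳ = 336506.67/7184.00 = 46.84 mm.

x̄ = 41.25 mm, ȳ = 46.84 mm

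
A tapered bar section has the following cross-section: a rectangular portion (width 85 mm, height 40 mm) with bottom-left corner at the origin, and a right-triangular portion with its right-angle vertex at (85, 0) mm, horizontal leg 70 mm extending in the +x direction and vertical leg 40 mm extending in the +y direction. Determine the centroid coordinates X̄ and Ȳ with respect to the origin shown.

X̄ = 61.70 mm, Ȳ = 18.06 mm

rectangular portion: A = 85 × 40 = 3400.00, centroid at (42.50, 20.00).
triangular portion: A = ½·70·40 = 1400.00, centroid at (108.33, 13.33).
ΣA = 4800.00 mm², ΣAX̄ = 296166.67 mm³, ΣAȲ = 86666.67 mm³.
X̄ = 296166.67/4800.00 = 61.70 mm; Ȳ = 86666.67/4800.00 = 18.06 mm.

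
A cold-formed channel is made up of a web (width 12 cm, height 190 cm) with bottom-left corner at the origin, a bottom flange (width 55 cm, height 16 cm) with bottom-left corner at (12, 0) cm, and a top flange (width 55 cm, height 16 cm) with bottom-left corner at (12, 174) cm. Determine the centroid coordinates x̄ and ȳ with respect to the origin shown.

Part | A | x̄ᵢ | ȳᵢ | A·x̄ᵢ | A·ȳᵢ
web | 2280.00 | 6.00 | 95.00 | 13680.00 | 216600.00
bottom flange | 880.00 | 39.50 | 8.00 | 34760.00 | 7040.00
top flange | 880.00 | 39.50 | 182.00 | 34760.00 | 160160.00
Σ | 4040.00 |  |  | 83200.00 | 383800.00
x̄ = 83200.00 / 4040.00 = 20.59 cm
ȳ = 383800.00 / 4040.00 = 95.00 cm

x̄ = 20.59 cm, ȳ = 95.00 cm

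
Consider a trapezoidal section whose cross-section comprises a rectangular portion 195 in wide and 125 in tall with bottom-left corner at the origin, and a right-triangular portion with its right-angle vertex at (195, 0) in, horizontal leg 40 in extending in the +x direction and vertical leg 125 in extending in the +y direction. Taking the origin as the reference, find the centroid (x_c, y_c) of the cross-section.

Part | A | x̄ᵢ | ȳᵢ | A·x̄ᵢ | A·ȳᵢ
rectangular portion | 24375.00 | 97.50 | 62.50 | 2376562.50 | 1523437.50
triangular portion | 2500.00 | 208.33 | 41.67 | 520833.33 | 104166.67
Σ | 26875.00 |  |  | 2897395.83 | 1627604.17
x_c = 2897395.83 / 26875.00 = 107.81 in
y_c = 1627604.17 / 26875.00 = 60.56 in

x_c = 107.81 in, y_c = 60.56 in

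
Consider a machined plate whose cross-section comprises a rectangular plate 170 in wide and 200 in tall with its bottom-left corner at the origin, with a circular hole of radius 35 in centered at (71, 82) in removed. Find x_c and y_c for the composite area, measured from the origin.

x_c = 86.79 in, y_c = 102.30 in

plate: A = 170 × 200 = 34000.00, centroid at (85.00, 100.00).
hole: A = −π·35² = -3848.45, centroid at (71.00, 82.00).
ΣA = 30151.55 in²
ΣAx_c = (34000.00)(85.00) + (-3848.45)(71.00) = 2616759.98 in³
ΣAy_c = (34000.00)(100.00) + (-3848.45)(82.00) = 3084427.02 in³
x_c = 2616759.98 / 30151.55 = 86.79 in
y_c = 3084427.02 / 30151.55 = 102.30 in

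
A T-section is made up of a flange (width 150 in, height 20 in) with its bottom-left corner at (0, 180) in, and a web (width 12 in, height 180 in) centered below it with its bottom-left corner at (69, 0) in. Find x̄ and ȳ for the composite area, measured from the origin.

x̄ = 75.00 in, ȳ = 148.14 in

web: A = 12 × 180 = 2160.00, centroid at (75.00, 90.00).
flange: A = 150 × 20 = 3000.00, centroid at (75.00, 190.00).
ΣA = 5160.00 in², ΣAx̄ = 387000.00 in³, ΣAȳ = 764400.00 in³.
x̄ = 387000.00/5160.00 = 75.00 in; ȳ = 764400.00/5160.00 = 148.14 in.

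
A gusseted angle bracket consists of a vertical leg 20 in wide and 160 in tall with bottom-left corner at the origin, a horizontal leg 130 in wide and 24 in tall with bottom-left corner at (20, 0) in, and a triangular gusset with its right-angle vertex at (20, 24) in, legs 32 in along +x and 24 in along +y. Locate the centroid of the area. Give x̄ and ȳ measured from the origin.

Part | A | x̄ᵢ | ȳᵢ | A·x̄ᵢ | A·ȳᵢ
vertical leg | 3200.00 | 10.00 | 80.00 | 32000.00 | 256000.00
horizontal leg | 3120.00 | 85.00 | 12.00 | 265200.00 | 37440.00
gusset | 384.00 | 30.67 | 32.00 | 11776.00 | 12288.00
Σ | 6704.00 |  |  | 308976.00 | 305728.00
x̄ = 308976.00 / 6704.00 = 46.09 in
ȳ = 305728.00 / 6704.00 = 45.60 in

x̄ = 46.09 in, ȳ = 45.60 in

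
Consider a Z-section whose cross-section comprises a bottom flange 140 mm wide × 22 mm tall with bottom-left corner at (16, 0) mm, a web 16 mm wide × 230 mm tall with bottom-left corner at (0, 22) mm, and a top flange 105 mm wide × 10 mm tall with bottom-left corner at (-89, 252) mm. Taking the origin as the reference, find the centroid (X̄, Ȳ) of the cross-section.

X̄ = 32.78 mm, Ȳ = 103.44 mm

Part | A | x̄ᵢ | ȳᵢ | A·x̄ᵢ | A·ȳᵢ
bottom flange | 3080.00 | 86.00 | 11.00 | 264880.00 | 33880.00
web | 3680.00 | 8.00 | 137.00 | 29440.00 | 504160.00
top flange | 1050.00 | -36.50 | 257.00 | -38325.00 | 269850.00
Σ | 7810.00 |  |  | 255995.00 | 807890.00
X̄ = 255995.00 / 7810.00 = 32.78 mm
Ȳ = 807890.00 / 7810.00 = 103.44 mm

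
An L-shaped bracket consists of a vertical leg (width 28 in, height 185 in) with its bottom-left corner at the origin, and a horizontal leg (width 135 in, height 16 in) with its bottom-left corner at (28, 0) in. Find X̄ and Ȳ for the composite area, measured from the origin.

X̄ = 37.98 in, Ȳ = 67.63 in

Part | A | x̄ᵢ | ȳᵢ | A·x̄ᵢ | A·ȳᵢ
vertical leg | 5180.00 | 14.00 | 92.50 | 72520.00 | 479150.00
horizontal leg | 2160.00 | 95.50 | 8.00 | 206280.00 | 17280.00
Σ | 7340.00 |  |  | 278800.00 | 496430.00
X̄ = 278800.00 / 7340.00 = 37.98 in
Ȳ = 496430.00 / 7340.00 = 67.63 in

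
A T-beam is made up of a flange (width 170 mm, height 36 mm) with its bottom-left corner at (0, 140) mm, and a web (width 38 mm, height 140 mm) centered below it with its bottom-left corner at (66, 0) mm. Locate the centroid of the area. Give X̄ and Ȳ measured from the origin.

web: A = 38 × 140 = 5320.00, centroid at (85.00, 70.00).
flange: A = 170 × 36 = 6120.00, centroid at (85.00, 158.00).
ΣA = 11440.00 mm², ΣAX̄ = 972400.00 mm³, ΣAȲ = 1339360.00 mm³.
X̄ = 972400.00/11440.00 = 85.00 mm; Ȳ = 1339360.00/11440.00 = 117.08 mm.

X̄ = 85.00 mm, Ȳ = 117.08 mm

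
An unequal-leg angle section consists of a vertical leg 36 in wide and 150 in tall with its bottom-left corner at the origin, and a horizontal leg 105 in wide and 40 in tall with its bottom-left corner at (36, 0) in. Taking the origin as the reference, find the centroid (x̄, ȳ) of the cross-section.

x̄ = 48.84 in, ȳ = 50.94 in

vertical leg: A = 36 × 150 = 5400.00, centroid at (18.00, 75.00).
horizontal leg: A = 105 × 40 = 4200.00, centroid at (88.50, 20.00).
ΣA = 9600.00 in²
ΣAx̄ = (5400.00)(18.00) + (4200.00)(88.50) = 468900.00 in³
ΣAȳ = (5400.00)(75.00) + (4200.00)(20.00) = 489000.00 in³
x̄ = 468900.00 / 9600.00 = 48.84 in
ȳ = 489000.00 / 9600.00 = 50.94 in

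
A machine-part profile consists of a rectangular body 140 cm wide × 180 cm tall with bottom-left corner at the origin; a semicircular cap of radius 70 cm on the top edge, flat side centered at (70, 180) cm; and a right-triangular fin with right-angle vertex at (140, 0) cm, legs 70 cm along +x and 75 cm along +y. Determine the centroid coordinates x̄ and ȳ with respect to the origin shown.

x̄ = 76.90 cm, ȳ = 111.14 cm

rectangular body: A = 140 × 180 = 25200.00, centroid at (70.00, 90.00).
semicircular top: A = ½π·70² = 7696.90, centroid at (70.00, 209.71).
triangular fin: A = ½·70·75 = 2625.00, centroid at (163.33, 25.00).
ΣA = 35521.90 cm², ΣAx̄ = 2731533.14 cm³, ΣAȳ = 3947734.03 cm³.
x̄ = 2731533.14/35521.90 = 76.90 cm; ȳ = 3947734.03/35521.90 = 111.14 cm.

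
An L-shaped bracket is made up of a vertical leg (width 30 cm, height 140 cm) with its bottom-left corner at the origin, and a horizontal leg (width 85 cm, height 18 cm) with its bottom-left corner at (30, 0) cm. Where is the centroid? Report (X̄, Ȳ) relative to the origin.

vertical leg: A = 30 × 140 = 4200.00, centroid at (15.00, 70.00).
horizontal leg: A = 85 × 18 = 1530.00, centroid at (72.50, 9.00).
ΣA = 5730.00 cm²
ΣAX̄ = (4200.00)(15.00) + (1530.00)(72.50) = 173925.00 cm³
ΣAȲ = (4200.00)(70.00) + (1530.00)(9.00) = 307770.00 cm³
X̄ = 173925.00 / 5730.00 = 30.35 cm
Ȳ = 307770.00 / 5730.00 = 53.71 cm

X̄ = 30.35 cm, Ȳ = 53.71 cm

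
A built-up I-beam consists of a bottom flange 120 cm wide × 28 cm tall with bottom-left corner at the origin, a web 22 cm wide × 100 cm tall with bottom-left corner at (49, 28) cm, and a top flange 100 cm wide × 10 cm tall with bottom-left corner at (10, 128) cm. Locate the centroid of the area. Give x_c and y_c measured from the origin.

x_c = 60.00 cm, y_c = 53.60 cm

bottom flange: A = 120 × 28 = 3360.00, centroid at (60.00, 14.00).
web: A = 22 × 100 = 2200.00, centroid at (60.00, 78.00).
top flange: A = 100 × 10 = 1000.00, centroid at (60.00, 133.00).
ΣA = 6560.00 cm², ΣAx_c = 393600.00 cm³, ΣAy_c = 351640.00 cm³.
x_c = 393600.00/6560.00 = 60.00 cm; y_c = 351640.00/6560.00 = 53.60 cm.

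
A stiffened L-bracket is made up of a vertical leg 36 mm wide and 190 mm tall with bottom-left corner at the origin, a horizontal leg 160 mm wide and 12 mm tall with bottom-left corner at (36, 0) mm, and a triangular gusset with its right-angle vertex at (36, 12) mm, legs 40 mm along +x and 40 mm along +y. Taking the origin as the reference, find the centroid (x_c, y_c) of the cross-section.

x_c = 40.30 mm, y_c = 71.30 mm

vertical leg: A = 36 × 190 = 6840.00, centroid at (18.00, 95.00).
horizontal leg: A = 160 × 12 = 1920.00, centroid at (116.00, 6.00).
gusset: A = ½·40·40 = 800.00, centroid at (49.33, 25.33).
ΣA = 9560.00 mm²
ΣAx_c = (6840.00)(18.00) + (1920.00)(116.00) + (800.00)(49.33) = 385306.67 mm³
ΣAy_c = (6840.00)(95.00) + (1920.00)(6.00) + (800.00)(25.33) = 681586.67 mm³
x_c = 385306.67 / 9560.00 = 40.30 mm
y_c = 681586.67 / 9560.00 = 71.30 mm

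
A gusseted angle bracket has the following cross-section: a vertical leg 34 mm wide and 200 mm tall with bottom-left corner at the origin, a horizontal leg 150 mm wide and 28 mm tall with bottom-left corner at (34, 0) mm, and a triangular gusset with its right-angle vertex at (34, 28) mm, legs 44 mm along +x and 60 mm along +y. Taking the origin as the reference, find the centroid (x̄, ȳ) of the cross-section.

x̄ = 51.76 mm, ȳ = 65.11 mm

vertical leg: A = 34 × 200 = 6800.00, centroid at (17.00, 100.00).
horizontal leg: A = 150 × 28 = 4200.00, centroid at (109.00, 14.00).
gusset: A = ½·44·60 = 1320.00, centroid at (48.67, 48.00).
ΣA = 12320.00 mm²
ΣAx̄ = (6800.00)(17.00) + (4200.00)(109.00) + (1320.00)(48.67) = 637640.00 mm³
ΣAȳ = (6800.00)(100.00) + (4200.00)(14.00) + (1320.00)(48.00) = 802160.00 mm³
x̄ = 637640.00 / 12320.00 = 51.76 mm
ȳ = 802160.00 / 12320.00 = 65.11 mm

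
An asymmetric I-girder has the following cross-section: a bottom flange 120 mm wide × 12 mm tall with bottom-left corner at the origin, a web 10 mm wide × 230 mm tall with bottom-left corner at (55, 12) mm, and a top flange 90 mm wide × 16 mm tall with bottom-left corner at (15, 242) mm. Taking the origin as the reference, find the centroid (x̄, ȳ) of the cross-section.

Part | A | x̄ᵢ | ȳᵢ | A·x̄ᵢ | A·ȳᵢ
bottom flange | 1440.00 | 60.00 | 6.00 | 86400.00 | 8640.00
web | 2300.00 | 60.00 | 127.00 | 138000.00 | 292100.00
top flange | 1440.00 | 60.00 | 250.00 | 86400.00 | 360000.00
Σ | 5180.00 |  |  | 310800.00 | 660740.00
x̄ = 310800.00 / 5180.00 = 60.00 mm
ȳ = 660740.00 / 5180.00 = 127.56 mm

x̄ = 60.00 mm, ȳ = 127.56 mm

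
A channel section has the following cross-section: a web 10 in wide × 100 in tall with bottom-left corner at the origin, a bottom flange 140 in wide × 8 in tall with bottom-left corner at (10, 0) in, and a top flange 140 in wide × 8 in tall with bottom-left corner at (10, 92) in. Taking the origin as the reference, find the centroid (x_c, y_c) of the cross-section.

x_c = 56.85 in, y_c = 50.00 in

web: A = 10 × 100 = 1000.00, centroid at (5.00, 50.00).
bottom flange: A = 140 × 8 = 1120.00, centroid at (80.00, 4.00).
top flange: A = 140 × 8 = 1120.00, centroid at (80.00, 96.00).
ΣA = 3240.00 in²
ΣAx_c = (1000.00)(5.00) + (1120.00)(80.00) + (1120.00)(80.00) = 184200.00 in³
ΣAy_c = (1000.00)(50.00) + (1120.00)(4.00) + (1120.00)(96.00) = 162000.00 in³
x_c = 184200.00 / 3240.00 = 56.85 in
y_c = 162000.00 / 3240.00 = 50.00 in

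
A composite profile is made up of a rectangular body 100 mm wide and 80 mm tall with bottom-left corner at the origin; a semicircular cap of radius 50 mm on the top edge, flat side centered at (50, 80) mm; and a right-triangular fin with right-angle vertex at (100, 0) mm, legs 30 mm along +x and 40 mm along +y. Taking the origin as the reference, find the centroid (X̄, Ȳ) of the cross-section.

rectangular body: A = 100 × 80 = 8000.00, centroid at (50.00, 40.00).
semicircular top: A = ½π·50² = 3926.99, centroid at (50.00, 101.22).
triangular fin: A = ½·30·40 = 600.00, centroid at (110.00, 13.33).
ΣA = 12526.99 mm²
ΣAX̄ = (8000.00)(50.00) + (3926.99)(50.00) + (600.00)(110.00) = 662349.54 mm³
ΣAȲ = (8000.00)(40.00) + (3926.99)(101.22) + (600.00)(13.33) = 725492.60 mm³
X̄ = 662349.54 / 12526.99 = 52.87 mm
Ȳ = 725492.60 / 12526.99 = 57.91 mm

X̄ = 52.87 mm, Ȳ = 57.91 mm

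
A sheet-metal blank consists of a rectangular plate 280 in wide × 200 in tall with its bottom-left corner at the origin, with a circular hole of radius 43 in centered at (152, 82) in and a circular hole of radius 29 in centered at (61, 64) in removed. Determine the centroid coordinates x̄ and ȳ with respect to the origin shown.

x̄ = 142.92 in, ȳ = 104.20 in

plate: A = 280 × 200 = 56000.00, centroid at (140.00, 100.00).
hole 1: A = −π·43² = -5808.80, centroid at (152.00, 82.00).
hole 2: A = −π·29² = -2642.08, centroid at (61.00, 64.00).
ΣA = 47549.12 in²
ΣAx̄ = (56000.00)(140.00) + (-5808.80)(152.00) + (-2642.08)(61.00) = 6795894.82 in³
ΣAȳ = (56000.00)(100.00) + (-5808.80)(82.00) + (-2642.08)(64.00) = 4954584.92 in³
x̄ = 6795894.82 / 47549.12 = 142.92 in
ȳ = 4954584.92 / 47549.12 = 104.20 in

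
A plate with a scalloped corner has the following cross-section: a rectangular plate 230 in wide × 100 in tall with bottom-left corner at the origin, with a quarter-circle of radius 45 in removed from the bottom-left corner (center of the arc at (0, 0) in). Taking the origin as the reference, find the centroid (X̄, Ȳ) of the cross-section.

plate: A = 230 × 100 = 23000.00, centroid at (115.00, 50.00).
removed quarter-circle: A = −¼π·45² = -1590.43, centroid at (19.10, 19.10).
ΣA = 21409.57 in²
ΣAX̄ = (23000.00)(115.00) + (-1590.43)(19.10) = 2614625.00 in³
ΣAȲ = (23000.00)(50.00) + (-1590.43)(19.10) = 1119625.00 in³
X̄ = 2614625.00 / 21409.57 = 122.12 in
Ȳ = 1119625.00 / 21409.57 = 52.30 in

X̄ = 122.12 in, Ȳ = 52.30 in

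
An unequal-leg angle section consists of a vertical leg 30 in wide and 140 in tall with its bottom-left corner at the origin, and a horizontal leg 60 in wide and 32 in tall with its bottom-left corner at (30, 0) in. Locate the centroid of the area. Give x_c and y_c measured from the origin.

vertical leg: A = 30 × 140 = 4200.00, centroid at (15.00, 70.00).
horizontal leg: A = 60 × 32 = 1920.00, centroid at (60.00, 16.00).
ΣA = 6120.00 in²
ΣAx_c = (4200.00)(15.00) + (1920.00)(60.00) = 178200.00 in³
ΣAy_c = (4200.00)(70.00) + (1920.00)(16.00) = 324720.00 in³
x_c = 178200.00 / 6120.00 = 29.12 in
y_c = 324720.00 / 6120.00 = 53.06 in

x_c = 29.12 in, y_c = 53.06 in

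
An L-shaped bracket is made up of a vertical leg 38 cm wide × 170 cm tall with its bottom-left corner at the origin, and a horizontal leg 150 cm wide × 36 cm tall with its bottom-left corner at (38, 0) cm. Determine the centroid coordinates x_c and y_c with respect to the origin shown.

vertical leg: A = 38 × 170 = 6460.00, centroid at (19.00, 85.00).
horizontal leg: A = 150 × 36 = 5400.00, centroid at (113.00, 18.00).
ΣA = 11860.00 cm², ΣAx_c = 732940.00 cm³, ΣAy_c = 646300.00 cm³.
x_c = 732940.00/11860.00 = 61.80 cm; y_c = 646300.00/11860.00 = 54.49 cm.

x_c = 61.80 cm, y_c = 54.49 cm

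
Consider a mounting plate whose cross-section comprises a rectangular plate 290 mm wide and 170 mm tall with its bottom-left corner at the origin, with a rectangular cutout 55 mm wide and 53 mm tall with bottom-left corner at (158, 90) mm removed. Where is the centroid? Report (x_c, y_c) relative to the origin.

x_c = 142.45 mm, y_c = 83.02 mm

plate: A = 290 × 170 = 49300.00, centroid at (145.00, 85.00).
hole: A = −(55 × 53) = -2915.00, centroid at (185.50, 116.50).
ΣA = 46385.00 mm², ΣAx_c = 6607767.50 mm³, ΣAy_c = 3850902.50 mm³.
x_c = 6607767.50/46385.00 = 142.45 mm; y_c = 3850902.50/46385.00 = 83.02 mm.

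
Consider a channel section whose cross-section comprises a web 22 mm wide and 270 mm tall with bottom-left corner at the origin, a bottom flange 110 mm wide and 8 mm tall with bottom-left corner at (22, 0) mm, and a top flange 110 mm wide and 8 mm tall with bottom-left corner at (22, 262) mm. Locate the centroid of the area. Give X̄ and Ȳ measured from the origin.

web: A = 22 × 270 = 5940.00, centroid at (11.00, 135.00).
bottom flange: A = 110 × 8 = 880.00, centroid at (77.00, 4.00).
top flange: A = 110 × 8 = 880.00, centroid at (77.00, 266.00).
ΣA = 7700.00 mm², ΣAX̄ = 200860.00 mm³, ΣAȲ = 1039500.00 mm³.
X̄ = 200860.00/7700.00 = 26.09 mm; Ȳ = 1039500.00/7700.00 = 135.00 mm.

X̄ = 26.09 mm, Ȳ = 135.00 mm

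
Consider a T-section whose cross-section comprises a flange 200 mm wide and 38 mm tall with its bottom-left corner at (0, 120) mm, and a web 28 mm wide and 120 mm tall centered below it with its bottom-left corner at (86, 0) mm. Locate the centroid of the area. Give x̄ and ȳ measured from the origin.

x̄ = 100.00 mm, ȳ = 114.78 mm

web: A = 28 × 120 = 3360.00, centroid at (100.00, 60.00).
flange: A = 200 × 38 = 7600.00, centroid at (100.00, 139.00).
ΣA = 10960.00 mm², ΣAx̄ = 1096000.00 mm³, ΣAȳ = 1258000.00 mm³.
x̄ = 1096000.00/10960.00 = 100.00 mm; ȳ = 1258000.00/10960.00 = 114.78 mm.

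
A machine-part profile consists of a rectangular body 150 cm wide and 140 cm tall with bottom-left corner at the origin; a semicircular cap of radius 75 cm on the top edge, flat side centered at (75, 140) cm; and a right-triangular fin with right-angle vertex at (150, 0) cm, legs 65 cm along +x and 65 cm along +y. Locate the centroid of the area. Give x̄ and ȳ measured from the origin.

x̄ = 81.39 cm, ȳ = 94.97 cm

rectangular body: A = 150 × 140 = 21000.00, centroid at (75.00, 70.00).
semicircular top: A = ½π·75² = 8835.73, centroid at (75.00, 171.83).
triangular fin: A = ½·65·65 = 2112.50, centroid at (171.67, 21.67).
ΣA = 31948.23 cm², ΣAx̄ = 2600325.53 cm³, ΣAȳ = 3034022.94 cm³.
x̄ = 2600325.53/31948.23 = 81.39 cm; ȳ = 3034022.94/31948.23 = 94.97 cm.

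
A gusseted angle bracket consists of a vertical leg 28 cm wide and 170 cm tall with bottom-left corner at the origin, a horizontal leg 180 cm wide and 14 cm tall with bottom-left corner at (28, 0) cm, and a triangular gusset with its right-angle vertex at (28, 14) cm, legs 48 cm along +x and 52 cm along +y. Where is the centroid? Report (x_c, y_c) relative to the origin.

x_c = 49.12 cm, y_c = 54.10 cm

vertical leg: A = 28 × 170 = 4760.00, centroid at (14.00, 85.00).
horizontal leg: A = 180 × 14 = 2520.00, centroid at (118.00, 7.00).
gusset: A = ½·48·52 = 1248.00, centroid at (44.00, 31.33).
ΣA = 8528.00 cm², ΣAx_c = 418912.00 cm³, ΣAy_c = 461344.00 cm³.
x_c = 418912.00/8528.00 = 49.12 cm; y_c = 461344.00/8528.00 = 54.10 cm.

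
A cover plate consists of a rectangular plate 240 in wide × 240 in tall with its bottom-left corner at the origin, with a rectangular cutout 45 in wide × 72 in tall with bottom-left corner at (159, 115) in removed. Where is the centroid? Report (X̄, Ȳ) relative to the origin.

X̄ = 116.33 in, Ȳ = 118.15 in

plate: A = 240 × 240 = 57600.00, centroid at (120.00, 120.00).
hole: A = −(45 × 72) = -3240.00, centroid at (181.50, 151.00).
ΣA = 54360.00 in²
ΣAX̄ = (57600.00)(120.00) + (-3240.00)(181.50) = 6323940.00 in³
ΣAȲ = (57600.00)(120.00) + (-3240.00)(151.00) = 6422760.00 in³
X̄ = 6323940.00 / 54360.00 = 116.33 in
Ȳ = 6422760.00 / 54360.00 = 118.15 in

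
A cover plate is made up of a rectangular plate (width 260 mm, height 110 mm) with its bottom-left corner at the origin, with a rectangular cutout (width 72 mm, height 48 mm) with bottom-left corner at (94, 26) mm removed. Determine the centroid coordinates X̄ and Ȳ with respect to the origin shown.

X̄ = 130.00 mm, Ȳ = 55.69 mm

Part | A | x̄ᵢ | ȳᵢ | A·x̄ᵢ | A·ȳᵢ
plate | 28600.00 | 130.00 | 55.00 | 3718000.00 | 1573000.00
hole | -3456.00 | 130.00 | 50.00 | -449280.00 | -172800.00
Σ | 25144.00 |  |  | 3268720.00 | 1400200.00
X̄ = 3268720.00 / 25144.00 = 130.00 mm
Ȳ = 1400200.00 / 25144.00 = 55.69 mm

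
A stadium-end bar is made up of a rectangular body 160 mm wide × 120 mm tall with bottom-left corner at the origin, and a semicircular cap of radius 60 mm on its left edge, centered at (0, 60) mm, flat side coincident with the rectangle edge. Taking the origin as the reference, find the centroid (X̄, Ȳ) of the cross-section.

rectangular body: A = 160 × 120 = 19200.00, centroid at (80.00, 60.00).
semicircular end: A = ½π·60² = 5654.87, centroid at (-25.46, 60.00).
ΣA = 24854.87 mm²
ΣAX̄ = (19200.00)(80.00) + (5654.87)(-25.46) = 1392000.00 mm³
ΣAȲ = (19200.00)(60.00) + (5654.87)(60.00) = 1491292.01 mm³
X̄ = 1392000.00 / 24854.87 = 56.01 mm
Ȳ = 1491292.01 / 24854.87 = 60.00 mm

X̄ = 56.01 mm, Ȳ = 60.00 mm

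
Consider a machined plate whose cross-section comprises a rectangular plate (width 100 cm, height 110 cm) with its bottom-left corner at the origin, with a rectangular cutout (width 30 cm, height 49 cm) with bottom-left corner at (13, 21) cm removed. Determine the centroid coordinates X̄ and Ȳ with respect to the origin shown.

X̄ = 53.39 cm, Ȳ = 56.47 cm

plate: A = 100 × 110 = 11000.00, centroid at (50.00, 55.00).
hole: A = −(30 × 49) = -1470.00, centroid at (28.00, 45.50).
ΣA = 9530.00 cm²
ΣAX̄ = (11000.00)(50.00) + (-1470.00)(28.00) = 508840.00 cm³
ΣAȲ = (11000.00)(55.00) + (-1470.00)(45.50) = 538115.00 cm³
X̄ = 508840.00 / 9530.00 = 53.39 cm
Ȳ = 538115.00 / 9530.00 = 56.47 cm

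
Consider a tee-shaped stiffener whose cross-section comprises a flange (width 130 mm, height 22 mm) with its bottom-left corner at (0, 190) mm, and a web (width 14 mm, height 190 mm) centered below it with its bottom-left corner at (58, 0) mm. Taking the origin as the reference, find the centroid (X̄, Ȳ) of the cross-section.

X̄ = 65.00 mm, Ȳ = 149.92 mm

Part | A | x̄ᵢ | ȳᵢ | A·x̄ᵢ | A·ȳᵢ
web | 2660.00 | 65.00 | 95.00 | 172900.00 | 252700.00
flange | 2860.00 | 65.00 | 201.00 | 185900.00 | 574860.00
Σ | 5520.00 |  |  | 358800.00 | 827560.00
X̄ = 358800.00 / 5520.00 = 65.00 mm
Ȳ = 827560.00 / 5520.00 = 149.92 mm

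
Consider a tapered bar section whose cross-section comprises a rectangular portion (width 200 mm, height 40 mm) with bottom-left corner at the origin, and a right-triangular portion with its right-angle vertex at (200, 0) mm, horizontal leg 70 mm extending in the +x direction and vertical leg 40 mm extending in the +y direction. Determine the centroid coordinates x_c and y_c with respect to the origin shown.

rectangular portion: A = 200 × 40 = 8000.00, centroid at (100.00, 20.00).
triangular portion: A = ½·70·40 = 1400.00, centroid at (223.33, 13.33).
ΣA = 9400.00 mm², ΣAx_c = 1112666.67 mm³, ΣAy_c = 178666.67 mm³.
x_c = 1112666.67/9400.00 = 118.37 mm; y_c = 178666.67/9400.00 = 19.01 mm.

x_c = 118.37 mm, y_c = 19.01 mm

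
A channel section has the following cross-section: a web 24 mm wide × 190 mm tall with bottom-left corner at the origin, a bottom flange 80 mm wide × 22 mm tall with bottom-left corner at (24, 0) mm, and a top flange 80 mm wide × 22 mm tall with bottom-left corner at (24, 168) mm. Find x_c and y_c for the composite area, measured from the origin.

x_c = 34.65 mm, y_c = 95.00 mm

Part | A | x̄ᵢ | ȳᵢ | A·x̄ᵢ | A·ȳᵢ
web | 4560.00 | 12.00 | 95.00 | 54720.00 | 433200.00
bottom flange | 1760.00 | 64.00 | 11.00 | 112640.00 | 19360.00
top flange | 1760.00 | 64.00 | 179.00 | 112640.00 | 315040.00
Σ | 8080.00 |  |  | 280000.00 | 767600.00
x_c = 280000.00 / 8080.00 = 34.65 mm
y_c = 767600.00 / 8080.00 = 95.00 mm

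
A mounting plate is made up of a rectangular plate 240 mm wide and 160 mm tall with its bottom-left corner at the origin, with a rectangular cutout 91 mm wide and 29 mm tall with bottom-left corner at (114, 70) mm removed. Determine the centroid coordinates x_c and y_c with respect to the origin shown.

x_c = 117.09 mm, y_c = 79.67 mm

plate: A = 240 × 160 = 38400.00, centroid at (120.00, 80.00).
hole: A = −(91 × 29) = -2639.00, centroid at (159.50, 84.50).
ΣA = 35761.00 mm², ΣAx_c = 4187079.50 mm³, ΣAy_c = 2849004.50 mm³.
x_c = 4187079.50/35761.00 = 117.09 mm; y_c = 2849004.50/35761.00 = 79.67 mm.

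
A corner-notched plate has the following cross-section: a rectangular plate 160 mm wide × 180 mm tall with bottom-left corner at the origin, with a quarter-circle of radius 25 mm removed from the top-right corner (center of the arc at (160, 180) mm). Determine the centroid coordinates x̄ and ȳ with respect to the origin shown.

Part | A | x̄ᵢ | ȳᵢ | A·x̄ᵢ | A·ȳᵢ
plate | 28800.00 | 80.00 | 90.00 | 2304000.00 | 2592000.00
removed quarter-circle | -490.87 | 149.39 | 169.39 | -73331.48 | -83148.96
Σ | 28309.13 |  |  | 2230668.52 | 2508851.04
x̄ = 2230668.52 / 28309.13 = 78.80 mm
ȳ = 2508851.04 / 28309.13 = 88.62 mm

x̄ = 78.80 mm, ȳ = 88.62 mm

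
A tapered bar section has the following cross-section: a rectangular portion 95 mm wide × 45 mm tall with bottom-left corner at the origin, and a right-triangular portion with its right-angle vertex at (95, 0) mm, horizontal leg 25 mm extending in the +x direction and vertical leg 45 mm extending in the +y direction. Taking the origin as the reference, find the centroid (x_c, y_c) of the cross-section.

x_c = 53.99 mm, y_c = 21.63 mm

rectangular portion: A = 95 × 45 = 4275.00, centroid at (47.50, 22.50).
triangular portion: A = ½·25·45 = 562.50, centroid at (103.33, 15.00).
ΣA = 4837.50 mm²
ΣAx_c = (4275.00)(47.50) + (562.50)(103.33) = 261187.50 mm³
ΣAy_c = (4275.00)(22.50) + (562.50)(15.00) = 104625.00 mm³
x_c = 261187.50 / 4837.50 = 53.99 mm
y_c = 104625.00 / 4837.50 = 21.63 mm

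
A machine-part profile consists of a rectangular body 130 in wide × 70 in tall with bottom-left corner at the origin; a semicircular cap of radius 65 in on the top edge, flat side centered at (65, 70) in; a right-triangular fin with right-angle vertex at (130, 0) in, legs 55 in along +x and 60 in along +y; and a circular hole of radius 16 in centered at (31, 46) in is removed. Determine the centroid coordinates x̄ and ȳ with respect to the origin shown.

x̄ = 74.94 in, ȳ = 58.02 in

rectangular body: A = 130 × 70 = 9100.00, centroid at (65.00, 35.00).
semicircular top: A = ½π·65² = 6636.61, centroid at (65.00, 97.59).
triangular fin: A = ½·55·60 = 1650.00, centroid at (148.33, 20.00).
hole: A = −π·16² = -804.25, centroid at (31.00, 46.00).
ΣA = 16582.37 in²
ΣAx̄ = (9100.00)(65.00) + (6636.61)(65.00) + (1650.00)(148.33) + (-804.25)(31.00) = 1242698.26 in³
ΣAȳ = (9100.00)(35.00) + (6636.61)(97.59) + (1650.00)(20.00) + (-804.25)(46.00) = 962150.95 in³
x̄ = 1242698.26 / 16582.37 = 74.94 in
ȳ = 962150.95 / 16582.37 = 58.02 in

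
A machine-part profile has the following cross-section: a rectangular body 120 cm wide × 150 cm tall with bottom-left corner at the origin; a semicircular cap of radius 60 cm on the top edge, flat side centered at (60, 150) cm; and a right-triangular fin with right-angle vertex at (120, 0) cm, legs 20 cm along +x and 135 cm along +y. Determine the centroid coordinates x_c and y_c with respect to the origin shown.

x_c = 63.60 cm, y_c = 96.10 cm

rectangular body: A = 120 × 150 = 18000.00, centroid at (60.00, 75.00).
semicircular top: A = ½π·60² = 5654.87, centroid at (60.00, 175.46).
triangular fin: A = ½·20·135 = 1350.00, centroid at (126.67, 45.00).
ΣA = 25004.87 cm²
ΣAx_c = (18000.00)(60.00) + (5654.87)(60.00) + (1350.00)(126.67) = 1590292.01 cm³
ΣAy_c = (18000.00)(75.00) + (5654.87)(175.46) + (1350.00)(45.00) = 2402980.02 cm³
x_c = 1590292.01 / 25004.87 = 63.60 cm
y_c = 2402980.02 / 25004.87 = 96.10 cm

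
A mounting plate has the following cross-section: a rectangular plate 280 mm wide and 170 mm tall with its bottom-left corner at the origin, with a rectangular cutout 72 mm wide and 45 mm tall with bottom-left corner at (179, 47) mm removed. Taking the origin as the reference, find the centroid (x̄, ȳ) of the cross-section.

plate: A = 280 × 170 = 47600.00, centroid at (140.00, 85.00).
hole: A = −(72 × 45) = -3240.00, centroid at (215.00, 69.50).
ΣA = 44360.00 mm², ΣAx̄ = 5967400.00 mm³, ΣAȳ = 3820820.00 mm³.
x̄ = 5967400.00/44360.00 = 134.52 mm; ȳ = 3820820.00/44360.00 = 86.13 mm.

x̄ = 134.52 mm, ȳ = 86.13 mm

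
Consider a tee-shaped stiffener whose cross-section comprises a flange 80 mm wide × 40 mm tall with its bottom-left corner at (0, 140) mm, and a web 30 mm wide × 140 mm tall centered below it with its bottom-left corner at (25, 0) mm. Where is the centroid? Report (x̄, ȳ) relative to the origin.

x̄ = 40.00 mm, ȳ = 108.92 mm

web: A = 30 × 140 = 4200.00, centroid at (40.00, 70.00).
flange: A = 80 × 40 = 3200.00, centroid at (40.00, 160.00).
ΣA = 7400.00 mm², ΣAx̄ = 296000.00 mm³, ΣAȳ = 806000.00 mm³.
x̄ = 296000.00/7400.00 = 40.00 mm; ȳ = 806000.00/7400.00 = 108.92 mm.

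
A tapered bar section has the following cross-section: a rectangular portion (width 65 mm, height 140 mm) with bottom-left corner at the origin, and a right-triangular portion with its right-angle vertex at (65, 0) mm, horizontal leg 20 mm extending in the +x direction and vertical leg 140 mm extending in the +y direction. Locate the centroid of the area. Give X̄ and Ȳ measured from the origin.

rectangular portion: A = 65 × 140 = 9100.00, centroid at (32.50, 70.00).
triangular portion: A = ½·20·140 = 1400.00, centroid at (71.67, 46.67).
ΣA = 10500.00 mm², ΣAX̄ = 396083.33 mm³, ΣAȲ = 702333.33 mm³.
X̄ = 396083.33/10500.00 = 37.72 mm; Ȳ = 702333.33/10500.00 = 66.89 mm.

X̄ = 37.72 mm, Ȳ = 66.89 mm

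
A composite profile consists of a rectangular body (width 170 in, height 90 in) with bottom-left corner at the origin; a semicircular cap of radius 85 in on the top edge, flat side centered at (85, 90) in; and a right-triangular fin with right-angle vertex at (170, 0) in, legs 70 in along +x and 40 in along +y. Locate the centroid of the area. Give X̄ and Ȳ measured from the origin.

rectangular body: A = 170 × 90 = 15300.00, centroid at (85.00, 45.00).
semicircular top: A = ½π·85² = 11349.00, centroid at (85.00, 126.08).
triangular fin: A = ½·70·40 = 1400.00, centroid at (193.33, 13.33).
ΣA = 28049.00 in², ΣAX̄ = 2535831.96 in³, ΣAȲ = 2137993.64 in³.
X̄ = 2535831.96/28049.00 = 90.41 in; Ȳ = 2137993.64/28049.00 = 76.22 in.

X̄ = 90.41 in, Ȳ = 76.22 in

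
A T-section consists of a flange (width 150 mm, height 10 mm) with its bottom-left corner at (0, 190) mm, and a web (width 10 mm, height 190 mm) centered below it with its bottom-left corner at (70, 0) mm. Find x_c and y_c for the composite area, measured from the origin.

x_c = 75.00 mm, y_c = 139.12 mm

Part | A | x̄ᵢ | ȳᵢ | A·x̄ᵢ | A·ȳᵢ
web | 1900.00 | 75.00 | 95.00 | 142500.00 | 180500.00
flange | 1500.00 | 75.00 | 195.00 | 112500.00 | 292500.00
Σ | 3400.00 |  |  | 255000.00 | 473000.00
x_c = 255000.00 / 3400.00 = 75.00 mm
y_c = 473000.00 / 3400.00 = 139.12 mm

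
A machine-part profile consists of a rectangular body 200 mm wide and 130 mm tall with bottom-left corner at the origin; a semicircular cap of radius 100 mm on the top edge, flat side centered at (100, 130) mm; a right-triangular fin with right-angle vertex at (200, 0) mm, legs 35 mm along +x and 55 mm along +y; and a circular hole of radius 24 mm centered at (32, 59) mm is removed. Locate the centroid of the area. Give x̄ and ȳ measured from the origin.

rectangular body: A = 200 × 130 = 26000.00, centroid at (100.00, 65.00).
semicircular top: A = ½π·100² = 15707.96, centroid at (100.00, 172.44).
triangular fin: A = ½·35·55 = 962.50, centroid at (211.67, 18.33).
hole: A = −π·24² = -1809.56, centroid at (32.00, 59.00).
ΣA = 40860.91 mm²
ΣAx̄ = (26000.00)(100.00) + (15707.96)(100.00) + (962.50)(211.67) + (-1809.56)(32.00) = 4316619.66 mm³
ΣAȳ = (26000.00)(65.00) + (15707.96)(172.44) + (962.50)(18.33) + (-1809.56)(59.00) = 4309583.84 mm³
x̄ = 4316619.66 / 40860.91 = 105.64 mm
ȳ = 4309583.84 / 40860.91 = 105.47 mm

x̄ = 105.64 mm, ȳ = 105.47 mm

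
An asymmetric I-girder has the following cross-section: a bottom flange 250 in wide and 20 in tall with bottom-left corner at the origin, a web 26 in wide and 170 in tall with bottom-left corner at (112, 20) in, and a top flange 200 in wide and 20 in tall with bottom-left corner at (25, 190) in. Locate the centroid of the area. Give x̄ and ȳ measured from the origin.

x̄ = 125.00 in, ȳ = 97.92 in

bottom flange: A = 250 × 20 = 5000.00, centroid at (125.00, 10.00).
web: A = 26 × 170 = 4420.00, centroid at (125.00, 105.00).
top flange: A = 200 × 20 = 4000.00, centroid at (125.00, 200.00).
ΣA = 13420.00 in²
ΣAx̄ = (5000.00)(125.00) + (4420.00)(125.00) + (4000.00)(125.00) = 1677500.00 in³
ΣAȳ = (5000.00)(10.00) + (4420.00)(105.00) + (4000.00)(200.00) = 1314100.00 in³
x̄ = 1677500.00 / 13420.00 = 125.00 in
ȳ = 1314100.00 / 13420.00 = 97.92 in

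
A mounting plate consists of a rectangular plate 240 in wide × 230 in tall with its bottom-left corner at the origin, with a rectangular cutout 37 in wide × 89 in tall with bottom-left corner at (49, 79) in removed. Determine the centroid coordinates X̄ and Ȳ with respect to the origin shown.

X̄ = 123.33 in, Ȳ = 114.46 in

Part | A | x̄ᵢ | ȳᵢ | A·x̄ᵢ | A·ȳᵢ
plate | 55200.00 | 120.00 | 115.00 | 6624000.00 | 6348000.00
hole | -3293.00 | 67.50 | 123.50 | -222277.50 | -406685.50
Σ | 51907.00 |  |  | 6401722.50 | 5941314.50
X̄ = 6401722.50 / 51907.00 = 123.33 in
Ȳ = 5941314.50 / 51907.00 = 114.46 in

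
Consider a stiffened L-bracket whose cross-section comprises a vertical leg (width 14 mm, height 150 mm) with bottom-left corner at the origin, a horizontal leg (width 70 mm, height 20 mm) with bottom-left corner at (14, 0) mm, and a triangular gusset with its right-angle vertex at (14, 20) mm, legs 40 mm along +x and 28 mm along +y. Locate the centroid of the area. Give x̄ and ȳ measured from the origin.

x̄ = 24.29 mm, ȳ = 46.29 mm

vertical leg: A = 14 × 150 = 2100.00, centroid at (7.00, 75.00).
horizontal leg: A = 70 × 20 = 1400.00, centroid at (49.00, 10.00).
gusset: A = ½·40·28 = 560.00, centroid at (27.33, 29.33).
ΣA = 4060.00 mm²
ΣAx̄ = (2100.00)(7.00) + (1400.00)(49.00) + (560.00)(27.33) = 98606.67 mm³
ΣAȳ = (2100.00)(75.00) + (1400.00)(10.00) + (560.00)(29.33) = 187926.67 mm³
x̄ = 98606.67 / 4060.00 = 24.29 mm
ȳ = 187926.67 / 4060.00 = 46.29 mm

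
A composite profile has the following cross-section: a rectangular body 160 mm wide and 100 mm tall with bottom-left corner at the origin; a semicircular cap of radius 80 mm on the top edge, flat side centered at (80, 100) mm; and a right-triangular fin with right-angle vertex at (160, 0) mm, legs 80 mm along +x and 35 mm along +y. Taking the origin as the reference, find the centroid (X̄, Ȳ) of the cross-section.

Part | A | x̄ᵢ | ȳᵢ | A·x̄ᵢ | A·ȳᵢ
rectangular body | 16000.00 | 80.00 | 50.00 | 1280000.00 | 800000.00
semicircular top | 10053.10 | 80.00 | 133.95 | 804247.72 | 1346642.98
triangular fin | 1400.00 | 186.67 | 11.67 | 261333.33 | 16333.33
Σ | 27453.10 |  |  | 2345581.05 | 2162976.32
X̄ = 2345581.05 / 27453.10 = 85.44 mm
Ȳ = 2162976.32 / 27453.10 = 78.79 mm

X̄ = 85.44 mm, Ȳ = 78.79 mm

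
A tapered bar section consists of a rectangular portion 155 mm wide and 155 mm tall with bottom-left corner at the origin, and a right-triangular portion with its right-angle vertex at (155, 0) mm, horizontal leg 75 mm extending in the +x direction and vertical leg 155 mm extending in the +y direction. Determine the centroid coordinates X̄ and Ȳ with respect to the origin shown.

X̄ = 97.47 mm, Ȳ = 72.47 mm

rectangular portion: A = 155 × 155 = 24025.00, centroid at (77.50, 77.50).
triangular portion: A = ½·75·155 = 5812.50, centroid at (180.00, 51.67).
ΣA = 29837.50 mm², ΣAX̄ = 2908187.50 mm³, ΣAȲ = 2162250.00 mm³.
X̄ = 2908187.50/29837.50 = 97.47 mm; Ȳ = 2162250.00/29837.50 = 72.47 mm.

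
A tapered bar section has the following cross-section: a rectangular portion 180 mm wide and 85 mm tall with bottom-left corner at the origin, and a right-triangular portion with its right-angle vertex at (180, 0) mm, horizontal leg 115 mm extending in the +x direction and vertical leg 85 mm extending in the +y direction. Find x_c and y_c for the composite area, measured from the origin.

x_c = 121.07 mm, y_c = 39.07 mm

rectangular portion: A = 180 × 85 = 15300.00, centroid at (90.00, 42.50).
triangular portion: A = ½·115·85 = 4887.50, centroid at (218.33, 28.33).
ΣA = 20187.50 mm², ΣAx_c = 2444104.17 mm³, ΣAy_c = 788729.17 mm³.
x_c = 2444104.17/20187.50 = 121.07 mm; y_c = 788729.17/20187.50 = 39.07 mm.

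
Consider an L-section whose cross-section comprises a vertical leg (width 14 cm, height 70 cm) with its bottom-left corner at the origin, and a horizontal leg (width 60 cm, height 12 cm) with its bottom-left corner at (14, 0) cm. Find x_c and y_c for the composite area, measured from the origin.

vertical leg: A = 14 × 70 = 980.00, centroid at (7.00, 35.00).
horizontal leg: A = 60 × 12 = 720.00, centroid at (44.00, 6.00).
ΣA = 1700.00 cm²
ΣAx_c = (980.00)(7.00) + (720.00)(44.00) = 38540.00 cm³
ΣAy_c = (980.00)(35.00) + (720.00)(6.00) = 38620.00 cm³
x_c = 38540.00 / 1700.00 = 22.67 cm
y_c = 38620.00 / 1700.00 = 22.72 cm

x_c = 22.67 cm, y_c = 22.72 cm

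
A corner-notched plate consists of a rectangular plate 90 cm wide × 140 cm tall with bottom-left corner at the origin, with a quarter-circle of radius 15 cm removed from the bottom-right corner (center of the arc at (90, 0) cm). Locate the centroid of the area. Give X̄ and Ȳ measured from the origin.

Part | A | x̄ᵢ | ȳᵢ | A·x̄ᵢ | A·ȳᵢ
plate | 12600.00 | 45.00 | 70.00 | 567000.00 | 882000.00
removed quarter-circle | -176.71 | 83.63 | 6.37 | -14779.31 | -1125.00
Σ | 12423.29 |  |  | 552220.69 | 880875.00
X̄ = 552220.69 / 12423.29 = 44.45 cm
Ȳ = 880875.00 / 12423.29 = 70.91 cm

X̄ = 44.45 cm, Ȳ = 70.91 cm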